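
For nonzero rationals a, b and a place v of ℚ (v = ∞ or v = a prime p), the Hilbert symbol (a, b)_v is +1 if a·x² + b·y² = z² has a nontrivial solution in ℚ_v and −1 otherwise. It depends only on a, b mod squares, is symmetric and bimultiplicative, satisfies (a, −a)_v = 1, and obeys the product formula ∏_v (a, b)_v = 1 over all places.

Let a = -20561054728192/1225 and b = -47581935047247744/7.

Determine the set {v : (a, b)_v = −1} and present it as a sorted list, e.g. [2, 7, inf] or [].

(a, b) ≡ (-517, -5638402) mod (ℚ^×)²; places V = {2, 3, 5, 7, 11, 13, 19, 41, 47, ∞}.
(a,b)_11: α=1, u≡6; β=1, v≡6 (mod 11); (6|11)=-1, (6|11)=-1; sign (−1)^1·-1^1·-1^1 = -1.
(a,b)_7: α=-2, u≡2; β=-1, v≡4 (mod 7); (2|7)=+1, (4|7)=+1; sign (−1)^0·+1^-1·+1^-2 = +1.
(a,b)_19: α=2, u≡18; β=3, v≡12 (mod 19); (18|19)=-1, (12|19)=-1; sign (−1)^0·-1^3·-1^2 = -1.
(a,b)_2: α=16, β=7; u≡3, v≡7 (mod 8); ε(u)ε(v)=1·1, αω(v)=16·0, βω(u)=7·1; sum ≡ 0  ⇒  +1.
(a,b)_41: α=2, u≡18; β=3, v≡39 (mod 41); (18|41)=+1, (39|41)=+1; sign (−1)^0·+1^3·+1^2 = +1.
(a,b)_47: α=1, u≡14; β=1, v≡32 (mod 47); (14|47)=+1, (32|47)=+1; sign (−1)^1·+1^1·+1^1 = -1.
(a,b)_13: α=0, u≡3; β=2, v≡4 (mod 13); (3|13)=+1, (4|13)=+1; sign (−1)^0·+1^2·+1^0 = +1.
(a,b)_∞: sgn(-517)=−, sgn(-5638402)=−, so -1.
(a,b)_5: α=-2, u≡2; β=0, v≡3 (mod 5); (2|5)=-1, (3|5)=-1; sign (−1)^0·-1^0·-1^-2 = +1.
(a,b)_3: α=0, u≡2; β=2, v≡2 (mod 3); (2|3)=-1, (2|3)=-1; sign (−1)^0·-1^2·-1^0 = +1.
|Ram(-517, -5638402)| = 4, even; anisotropic at {11, 19, 47, ∞}.

[11, 19, 47, inf]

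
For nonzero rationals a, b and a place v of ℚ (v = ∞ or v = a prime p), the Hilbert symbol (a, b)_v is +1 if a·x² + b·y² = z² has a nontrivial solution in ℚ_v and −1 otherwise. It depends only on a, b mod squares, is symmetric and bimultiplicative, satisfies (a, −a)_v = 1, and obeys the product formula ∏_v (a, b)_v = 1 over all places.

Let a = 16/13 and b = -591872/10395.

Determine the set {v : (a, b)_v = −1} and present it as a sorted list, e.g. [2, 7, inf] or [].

Mod squares: a ≡ 13, b ≡ -2310. Check v ∈ {∞, 2, 3, 5, 7, 11, 13, 17}.
v=11: a=11^0·(≡8), b=11^-1·(≡6) mod 11; (8|11)=-1, (6|11)=-1; (−1)^{0·-1·5}·(-1)^-1·(-1)^0 = -1.
v=2: v_2(a)=4, v_2(b)=11; units ≡ 5, 5 (mod 8); ε·ε+αω+βω = 0·0+4·1+11·1 ≡ 1  ⇒  (a,b)_2 = -1.
v=7: a=7^0·(≡5), b=7^-1·(≡6) mod 7; (5|7)=-1, (6|7)=-1; (−1)^{0·-1·3}·(-1)^-1·(-1)^0 = -1.
v=∞: 13 > 0 and -2310 < 0  ⇒  (a,b)_∞ = +1.
v=13: a=13^-1·(≡3), b=13^0·(≡12) mod 13; (3|13)=+1, (12|13)=+1; (−1)^{-1·0·6}·(+1)^0·(+1)^-1 = +1.
v=3: a=3^0·(≡1), b=3^-3·(≡1) mod 3; (1|3)=+1, (1|3)=+1; (−1)^{0·-3·1}·(+1)^-3·(+1)^0 = +1.
v=17: a=17^0·(≡13), b=17^2·(≡16) mod 17; (13|17)=+1, (16|17)=+1; (−1)^{0·2·8}·(+1)^2·(+1)^0 = +1.
v=5: a=5^0·(≡2), b=5^-1·(≡2) mod 5; (2|5)=-1, (2|5)=-1; (−1)^{0·-1·2}·(-1)^-1·(-1)^0 = -1.
Ram(13, -2310) = {2, 5, 7, 11}; no ℚ_2-point on the conic.

[2, 5, 7, 11]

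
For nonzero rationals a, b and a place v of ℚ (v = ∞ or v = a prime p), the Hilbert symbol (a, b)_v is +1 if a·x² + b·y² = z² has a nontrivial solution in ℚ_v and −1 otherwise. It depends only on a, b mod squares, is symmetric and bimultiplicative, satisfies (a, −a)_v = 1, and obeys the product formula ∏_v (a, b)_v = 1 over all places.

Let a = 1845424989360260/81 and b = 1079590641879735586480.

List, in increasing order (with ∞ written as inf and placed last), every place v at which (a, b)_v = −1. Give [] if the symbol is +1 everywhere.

[5, 23]

(a, b) ≡ (1265, 32395) mod (ℚ^×)²; places V = {2, 3, 5, 7, 11, 19, 23, 31, ∞}.
(a,b)_∞: sgn(1265)=+, sgn(32395)=+, so +1.
(a,b)_19: α=0, u≡4; β=1, v≡15 (mod 19); (4|19)=+1, (15|19)=-1; sign (−1)^0·+1^1·-1^0 = +1.
(a,b)_5: α=1, u≡2; β=1, v≡1 (mod 5); (2|5)=-1, (1|5)=+1; sign (−1)^0·-1^1·+1^1 = -1.
(a,b)_3: α=-4, u≡2; β=0, v≡1 (mod 3); (2|3)=-1, (1|3)=+1; sign (−1)^0·-1^0·+1^-4 = +1.
(a,b)_31: α=2, u≡28; β=3, v≡17 (mod 31); (28|31)=+1, (17|31)=-1; sign (−1)^0·+1^3·-1^2 = +1.
(a,b)_23: α=3, u≡13; β=6, v≡14 (mod 23); (13|23)=+1, (14|23)=-1; sign (−1)^0·+1^6·-1^3 = -1.
(a,b)_2: α=2, β=4; u≡1, v≡3 (mod 8); ε(u)ε(v)=0·1, αω(v)=2·1, βω(u)=4·0; sum ≡ 0  ⇒  +1.
(a,b)_11: α=5, u≡1; β=5, v≡6 (mod 11); (1|11)=+1, (6|11)=-1; sign (−1)^1·+1^5·-1^5 = +1.
(a,b)_7: α=2, u≡6; β=0, v≡5 (mod 7); (6|7)=-1, (5|7)=-1; sign (−1)^0·-1^0·-1^2 = +1.
(1265, 32395 / ℚ) ramifies at {5, 23}: a division algebra.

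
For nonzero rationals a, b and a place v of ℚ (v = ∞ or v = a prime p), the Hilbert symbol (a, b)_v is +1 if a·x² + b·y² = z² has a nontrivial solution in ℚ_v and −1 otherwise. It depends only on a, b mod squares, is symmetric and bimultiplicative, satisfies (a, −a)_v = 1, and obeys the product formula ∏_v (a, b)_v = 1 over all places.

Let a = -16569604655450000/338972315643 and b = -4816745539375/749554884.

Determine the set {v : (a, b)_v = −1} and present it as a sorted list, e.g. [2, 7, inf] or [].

Mod squares: a ≡ -453435, b ≡ -703. Check v ∈ {∞, 2, 3, 5, 7, 11, 13, 17, 19, 37, 43}.
v=13: a=13^-6·(≡2), b=13^-4·(≡1) mod 13; (2|13)=-1, (1|13)=+1; (−1)^{-6·-4·6}·(-1)^-4·(+1)^-6 = +1.
v=19: a=19^1·(≡10), b=19^1·(≡7) mod 19; (10|19)=-1, (7|19)=+1; (−1)^{1·1·9}·(-1)^1·(+1)^1 = +1.
v=43: a=43^3·(≡30), b=43^2·(≡27) mod 43; (30|43)=-1, (27|43)=-1; (−1)^{3·2·21}·(-1)^2·(-1)^3 = -1.
v=∞: -453435 < 0 and -703 < 0  ⇒  (a,b)_∞ = -1.
v=3: a=3^-5·(≡1), b=3^-8·(≡2) mod 3; (1|3)=+1, (2|3)=-1; (−1)^{-5·-8·1}·(+1)^-8·(-1)^-5 = -1.
v=5: a=5^5·(≡2), b=5^4·(≡3) mod 5; (2|5)=-1, (3|5)=-1; (−1)^{5·4·2}·(-1)^4·(-1)^5 = -1.
v=11: a=11^2·(≡6), b=11^2·(≡1) mod 11; (6|11)=-1, (1|11)=+1; (−1)^{2·2·5}·(-1)^2·(+1)^2 = +1.
v=37: a=37^1·(≡5), b=37^1·(≡14) mod 37; (5|37)=-1, (14|37)=-1; (−1)^{1·1·18}·(-1)^1·(-1)^1 = +1.
v=7: a=7^2·(≡2), b=7^2·(≡2) mod 7; (2|7)=+1, (2|7)=+1; (−1)^{2·2·3}·(+1)^2·(+1)^2 = +1.
v=2: v_2(a)=4, v_2(b)=-2; units ≡ 5, 1 (mod 8); ε·ε+αω+βω = 0·0+4·0+-2·1 ≡ 0  ⇒  (a,b)_2 = +1.
v=17: a=17^-2·(≡5), b=17^0·(≡6) mod 17; (5|17)=-1, (6|17)=-1; (−1)^{-2·0·8}·(-1)^0·(-1)^-2 = +1.
|Ram(-453435, -703)| = 4, even; anisotropic at {3, 5, 43, ∞}.

[3, 5, 43, inf]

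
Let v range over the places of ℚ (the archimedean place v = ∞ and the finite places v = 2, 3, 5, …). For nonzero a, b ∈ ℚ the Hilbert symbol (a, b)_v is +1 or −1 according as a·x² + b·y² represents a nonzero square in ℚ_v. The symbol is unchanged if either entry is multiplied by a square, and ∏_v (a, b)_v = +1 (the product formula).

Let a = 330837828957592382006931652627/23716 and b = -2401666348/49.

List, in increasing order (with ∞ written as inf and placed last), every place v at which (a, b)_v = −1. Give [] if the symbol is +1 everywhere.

[41, 47]

(a, b) ≡ (545936443, -1135003) mod (ℚ^×)²; places V = {2, 7, 11, 13, 19, 23, 31, 37, 41, 47, ∞}.
(a,b)_13: α=1, u≡6; β=0, v≡1 (mod 13); (6|13)=-1, (1|13)=+1; sign (−1)^0·-1^0·+1^1 = +1.
(a,b)_31: α=3, u≡19; β=1, v≡6 (mod 31); (19|31)=+1, (6|31)=-1; sign (−1)^1·+1^1·-1^3 = +1.
(a,b)_19: α=3, u≡17; β=1, v≡8 (mod 19); (17|19)=+1, (8|19)=-1; sign (−1)^1·+1^1·-1^3 = +1.
(a,b)_11: α=-2, u≡8; β=0, v≡8 (mod 11); (8|11)=-1, (8|11)=-1; sign (−1)^0·-1^0·-1^-2 = +1.
(a,b)_7: α=-2, u≡3; β=-2, v≡3 (mod 7); (3|7)=-1, (3|7)=-1; sign (−1)^0·-1^-2·-1^-2 = +1.
(a,b)_47: α=3, u≡9; β=1, v≡28 (mod 47); (9|47)=+1, (28|47)=+1; sign (−1)^1·+1^1·+1^3 = -1.
(a,b)_∞: sgn(545936443)=+, sgn(-1135003)=−, so +1.
(a,b)_37: α=1, u≡23; β=0, v≡33 (mod 37); (23|37)=-1, (33|37)=+1; sign (−1)^0·-1^0·+1^1 = +1.
(a,b)_23: α=4, u≡9; β=2, v≡9 (mod 23); (9|23)=+1, (9|23)=+1; sign (−1)^0·+1^2·+1^4 = +1.
(a,b)_2: α=-2, β=2; u≡3, v≡5 (mod 8); ε(u)ε(v)=1·0, αω(v)=-2·1, βω(u)=2·1; sum ≡ 0  ⇒  +1.
(a,b)_41: α=5, u≡14; β=1, v≡16 (mod 41); (14|41)=-1, (16|41)=+1; sign (−1)^0·-1^1·+1^5 = -1.
|Ram(545936443, -1135003)| = 2, even; anisotropic at {41, 47}.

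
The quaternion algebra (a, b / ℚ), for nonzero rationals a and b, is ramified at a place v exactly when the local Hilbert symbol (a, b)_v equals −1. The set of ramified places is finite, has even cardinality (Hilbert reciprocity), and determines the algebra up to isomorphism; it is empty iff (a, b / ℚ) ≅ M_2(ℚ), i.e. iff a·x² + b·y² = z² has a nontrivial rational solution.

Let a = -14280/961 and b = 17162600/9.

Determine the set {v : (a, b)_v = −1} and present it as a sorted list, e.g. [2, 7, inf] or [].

[2, 3, 7, 13, 17, 41]

Mod squares: a ≡ -3570, b ≡ 171626. Check v ∈ {∞, 2, 3, 5, 7, 13, 17, 23, 31, 41}.
v=∞: -3570 < 0 and 171626 > 0  ⇒  (a,b)_∞ = +1.
v=3: a=3^1·(≡1), b=3^-2·(≡2) mod 3; (1|3)=+1, (2|3)=-1; (−1)^{1·-2·1}·(+1)^-2·(-1)^1 = -1.
v=23: a=23^0·(≡4), b=23^1·(≡14) mod 23; (4|23)=+1, (14|23)=-1; (−1)^{0·1·11}·(+1)^1·(-1)^0 = +1.
v=41: a=41^0·(≡13), b=41^1·(≡8) mod 41; (13|41)=-1, (8|41)=+1; (−1)^{0·1·20}·(-1)^1·(+1)^0 = -1.
v=13: a=13^0·(≡6), b=13^1·(≡7) mod 13; (6|13)=-1, (7|13)=-1; (−1)^{0·1·6}·(-1)^1·(-1)^0 = -1.
v=7: a=7^1·(≡2), b=7^1·(≡4) mod 7; (2|7)=+1, (4|7)=+1; (−1)^{1·1·3}·(+1)^1·(+1)^1 = -1.
v=31: a=31^-2·(≡11), b=31^0·(≡25) mod 31; (11|31)=-1, (25|31)=+1; (−1)^{-2·0·15}·(-1)^0·(+1)^-2 = +1.
v=2: v_2(a)=3, v_2(b)=3; units ≡ 7, 5 (mod 8); ε·ε+αω+βω = 1·0+3·1+3·0 ≡ 1  ⇒  (a,b)_2 = -1.
v=17: a=17^1·(≡3), b=17^0·(≡7) mod 17; (3|17)=-1, (7|17)=-1; (−1)^{1·0·8}·(-1)^0·(-1)^1 = -1.
v=5: a=5^1·(≡4), b=5^2·(≡1) mod 5; (4|5)=+1, (1|5)=+1; (−1)^{1·2·2}·(+1)^2·(+1)^1 = +1.
(-3570, 171626 / ℚ) ramifies at {2, 3, 7, 13, 17, 41}: a division algebra.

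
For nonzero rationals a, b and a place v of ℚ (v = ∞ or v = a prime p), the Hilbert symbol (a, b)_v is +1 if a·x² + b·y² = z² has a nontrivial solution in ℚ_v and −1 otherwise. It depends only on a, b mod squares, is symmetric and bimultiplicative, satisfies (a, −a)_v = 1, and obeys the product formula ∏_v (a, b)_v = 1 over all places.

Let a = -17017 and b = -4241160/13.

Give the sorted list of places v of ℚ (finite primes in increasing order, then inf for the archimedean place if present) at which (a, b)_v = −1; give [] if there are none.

(a, b) ≡ (-17017, -170170) mod (ℚ^×)²; places V = {2, 3, 5, 7, 11, 13, 17, ∞}.
(a,b)_2: α=0, β=3; u≡7, v≡3 (mod 8); ε(u)ε(v)=1·1, αω(v)=0·1, βω(u)=3·0; sum ≡ 1  ⇒  -1.
(a,b)_5: α=0, u≡3; β=1, v≡1 (mod 5); (3|5)=-1, (1|5)=+1; sign (−1)^0·-1^1·+1^0 = -1.
(a,b)_3: α=0, u≡2; β=4, v≡2 (mod 3); (2|3)=-1, (2|3)=-1; sign (−1)^0·-1^4·-1^0 = +1.
(a,b)_∞: sgn(-17017)=−, sgn(-170170)=−, so -1.
(a,b)_7: α=1, u≡5; β=1, v≡2 (mod 7); (5|7)=-1, (2|7)=+1; sign (−1)^1·-1^1·+1^1 = +1.
(a,b)_13: α=1, u≡4; β=-1, v≡12 (mod 13); (4|13)=+1, (12|13)=+1; sign (−1)^0·+1^-1·+1^1 = +1.
(a,b)_17: α=1, u≡2; β=1, v≡14 (mod 17); (2|17)=+1, (14|17)=-1; sign (−1)^0·+1^1·-1^1 = -1.
(a,b)_11: α=1, u≡4; β=1, v≡6 (mod 11); (4|11)=+1, (6|11)=-1; sign (−1)^1·+1^1·-1^1 = +1.
|Ram(-17017, -170170)| = 4, even; anisotropic at {2, 5, 17, ∞}.

[2, 5, 17, inf]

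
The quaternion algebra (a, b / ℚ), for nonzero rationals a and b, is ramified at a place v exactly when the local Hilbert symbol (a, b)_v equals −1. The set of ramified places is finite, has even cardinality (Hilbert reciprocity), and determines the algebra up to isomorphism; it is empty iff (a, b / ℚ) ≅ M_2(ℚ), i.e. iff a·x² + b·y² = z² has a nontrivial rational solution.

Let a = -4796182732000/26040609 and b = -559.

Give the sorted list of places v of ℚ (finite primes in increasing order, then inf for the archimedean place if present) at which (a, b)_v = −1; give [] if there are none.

Mod squares: a ≡ -78430, b ≡ -559. Check v ∈ {∞, 2, 3, 5, 7, 11, 13, 17, 23, 31, 43}.
v=7: a=7^-2·(≡5), b=7^0·(≡1) mod 7; (5|7)=-1, (1|7)=+1; (−1)^{-2·0·3}·(-1)^0·(+1)^-2 = +1.
v=23: a=23^3·(≡14), b=23^0·(≡16) mod 23; (14|23)=-1, (16|23)=+1; (−1)^{3·0·11}·(-1)^0·(+1)^3 = +1.
v=17: a=17^2·(≡16), b=17^0·(≡2) mod 17; (16|17)=+1, (2|17)=+1; (−1)^{2·0·8}·(+1)^0·(+1)^2 = +1.
v=43: a=43^0·(≡3), b=43^1·(≡30) mod 43; (3|43)=-1, (30|43)=-1; (−1)^{0·1·21}·(-1)^1·(-1)^0 = -1.
v=13: a=13^0·(≡12), b=13^1·(≡9) mod 13; (12|13)=+1, (9|13)=+1; (−1)^{0·1·6}·(+1)^1·(+1)^0 = +1.
v=∞: -78430 < 0 and -559 < 0  ⇒  (a,b)_∞ = -1.
v=11: a=11^1·(≡9), b=11^0·(≡2) mod 11; (9|11)=+1, (2|11)=-1; (−1)^{1·0·5}·(+1)^0·(-1)^1 = -1.
v=31: a=31^1·(≡26), b=31^0·(≡30) mod 31; (26|31)=-1, (30|31)=-1; (−1)^{1·0·15}·(-1)^0·(-1)^1 = -1.
v=5: a=5^3·(≡1), b=5^0·(≡1) mod 5; (1|5)=+1, (1|5)=+1; (−1)^{3·0·2}·(+1)^0·(+1)^3 = +1.
v=2: v_2(a)=5, v_2(b)=0; units ≡ 1, 1 (mod 8); ε·ε+αω+βω = 0·0+5·0+0·0 ≡ 0  ⇒  (a,b)_2 = +1.
v=3: a=3^-12·(≡2), b=3^0·(≡2) mod 3; (2|3)=-1, (2|3)=-1; (−1)^{-12·0·1}·(-1)^0·(-1)^-12 = +1.
|Ram(-78430, -559)| = 4, even; anisotropic at {11, 31, 43, ∞}.

[11, 31, 43, inf]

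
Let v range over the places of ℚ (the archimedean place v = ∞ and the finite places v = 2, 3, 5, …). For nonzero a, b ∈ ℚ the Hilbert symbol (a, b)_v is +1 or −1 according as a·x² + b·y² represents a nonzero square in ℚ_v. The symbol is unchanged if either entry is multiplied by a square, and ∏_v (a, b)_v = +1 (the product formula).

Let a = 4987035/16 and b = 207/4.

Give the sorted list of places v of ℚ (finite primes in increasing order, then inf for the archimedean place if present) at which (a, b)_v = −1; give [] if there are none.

Mod squares: a ≡ 554115, b ≡ 23. Check v ∈ {∞, 2, 3, 5, 17, 23, 41, 53}.
v=23: a=23^0·(≡21), b=23^1·(≡8) mod 23; (21|23)=-1, (8|23)=+1; (−1)^{0·1·11}·(-1)^1·(+1)^0 = -1.
v=17: a=17^1·(≡14), b=17^0·(≡5) mod 17; (14|17)=-1, (5|17)=-1; (−1)^{1·0·8}·(-1)^0·(-1)^1 = -1.
v=2: v_2(a)=-4, v_2(b)=-2; units ≡ 3, 7 (mod 8); ε·ε+αω+βω = 1·1+-4·0+-2·1 ≡ 1  ⇒  (a,b)_2 = -1.
v=3: a=3^3·(≡1), b=3^2·(≡2) mod 3; (1|3)=+1, (2|3)=-1; (−1)^{3·2·1}·(+1)^2·(-1)^3 = -1.
v=53: a=53^1·(≡41), b=53^0·(≡12) mod 53; (41|53)=-1, (12|53)=-1; (−1)^{1·0·26}·(-1)^0·(-1)^1 = -1.
v=5: a=5^1·(≡2), b=5^0·(≡3) mod 5; (2|5)=-1, (3|5)=-1; (−1)^{1·0·2}·(-1)^0·(-1)^1 = -1.
v=∞: 554115 > 0 and 23 > 0  ⇒  (a,b)_∞ = +1.
v=41: a=41^1·(≡30), b=41^0·(≡21) mod 41; (30|41)=-1, (21|41)=+1; (−1)^{1·0·20}·(-1)^0·(+1)^1 = +1.
|Ram(554115, 23)| = 6, even; anisotropic at {2, 3, 5, 17, 23, 53}.

[2, 3, 5, 17, 23, 53]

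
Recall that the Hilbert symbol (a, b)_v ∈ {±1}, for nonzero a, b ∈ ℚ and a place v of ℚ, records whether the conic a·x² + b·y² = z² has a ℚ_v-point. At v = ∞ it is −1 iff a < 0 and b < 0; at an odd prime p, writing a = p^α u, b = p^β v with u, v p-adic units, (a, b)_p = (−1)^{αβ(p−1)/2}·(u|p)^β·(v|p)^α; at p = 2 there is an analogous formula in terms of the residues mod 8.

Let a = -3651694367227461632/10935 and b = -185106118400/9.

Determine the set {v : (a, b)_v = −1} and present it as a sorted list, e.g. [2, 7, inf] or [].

(a, b) ≡ (-1155, -119) mod (ℚ^×)²; places V = {2, 3, 5, 7, 11, 17, 29, ∞}.
(a,b)_7: α=3, u≡6; β=1, v≡1 (mod 7); (6|7)=-1, (1|7)=+1; sign (−1)^1·-1^1·+1^3 = +1.
(a,b)_∞: sgn(-1155)=−, sgn(-119)=−, so -1.
(a,b)_11: α=1, u≡5; β=0, v≡8 (mod 11); (5|11)=+1, (8|11)=-1; sign (−1)^0·+1^0·-1^1 = -1.
(a,b)_29: α=4, u≡16; β=2, v≡26 (mod 29); (16|29)=+1, (26|29)=-1; sign (−1)^0·+1^2·-1^4 = +1.
(a,b)_5: α=-1, u≡4; β=2, v≡1 (mod 5); (4|5)=+1, (1|5)=+1; sign (−1)^0·+1^2·+1^-1 = +1.
(a,b)_3: α=-7, u≡2; β=-2, v≡1 (mod 3); (2|3)=-1, (1|3)=+1; sign (−1)^0·-1^-2·+1^-7 = +1.
(a,b)_2: α=14, β=8; u≡5, v≡1 (mod 8); ε(u)ε(v)=0·0, αω(v)=14·0, βω(u)=8·1; sum ≡ 0  ⇒  +1.
(a,b)_17: α=4, u≡4; β=3, v≡5 (mod 17); (4|17)=+1, (5|17)=-1; sign (−1)^0·+1^3·-1^4 = +1.
Ram(-1155, -119) = {11, ∞}; no ℚ_11-point on the conic.

[11, inf]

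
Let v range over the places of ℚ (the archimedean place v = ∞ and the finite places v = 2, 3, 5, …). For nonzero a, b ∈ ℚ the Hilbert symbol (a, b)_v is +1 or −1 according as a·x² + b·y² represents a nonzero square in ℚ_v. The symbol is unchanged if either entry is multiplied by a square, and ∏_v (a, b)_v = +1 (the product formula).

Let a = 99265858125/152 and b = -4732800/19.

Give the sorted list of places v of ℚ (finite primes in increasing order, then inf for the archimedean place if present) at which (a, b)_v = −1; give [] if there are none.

[3, 19]

(a, b) ≡ (13566, -56202) mod (ℚ^×)²; places V = {2, 3, 5, 7, 17, 19, 23, 29, ∞}.
(a,b)_7: α=1, u≡6; β=0, v≡1 (mod 7); (6|7)=-1, (1|7)=+1; sign (−1)^0·-1^0·+1^1 = +1.
(a,b)_17: α=1, u≡1; β=1, v≡13 (mod 17); (1|17)=+1, (13|17)=+1; sign (−1)^0·+1^1·+1^1 = +1.
(a,b)_2: α=-3, β=7; u≡7, v≡3 (mod 8); ε(u)ε(v)=1·1, αω(v)=-3·1, βω(u)=7·0; sum ≡ 0  ⇒  +1.
(a,b)_5: α=4, u≡4; β=2, v≡2 (mod 5); (4|5)=+1, (2|5)=-1; sign (−1)^0·+1^2·-1^4 = +1.
(a,b)_19: α=-1, u≡4; β=-1, v≡5 (mod 19); (4|19)=+1, (5|19)=+1; sign (−1)^1·+1^-1·+1^-1 = -1.
(a,b)_23: α=2, u≡15; β=0, v≡11 (mod 23); (15|23)=-1, (11|23)=-1; sign (−1)^0·-1^0·-1^2 = +1.
(a,b)_29: α=2, u≡28; β=1, v≡22 (mod 29); (28|29)=+1, (22|29)=+1; sign (−1)^0·+1^1·+1^2 = +1.
(a,b)_3: α=1, u≡1; β=1, v≡1 (mod 3); (1|3)=+1, (1|3)=+1; sign (−1)^1·+1^1·+1^1 = -1.
(a,b)_∞: sgn(13566)=+, sgn(-56202)=−, so +1.
|Ram(13566, -56202)| = 2, even; anisotropic at {3, 19}.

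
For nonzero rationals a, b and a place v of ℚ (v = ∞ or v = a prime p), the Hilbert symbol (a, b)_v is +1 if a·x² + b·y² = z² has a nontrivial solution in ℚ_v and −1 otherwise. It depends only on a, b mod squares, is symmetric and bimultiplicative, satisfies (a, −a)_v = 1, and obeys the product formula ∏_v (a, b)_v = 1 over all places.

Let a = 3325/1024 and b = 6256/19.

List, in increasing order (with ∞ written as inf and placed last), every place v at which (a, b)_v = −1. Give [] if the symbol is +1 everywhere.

Mod squares: a ≡ 133, b ≡ 7429. Check v ∈ {∞, 2, 5, 7, 17, 19, 23}.
v=23: a=23^0·(≡3), b=23^1·(≡1) mod 23; (3|23)=+1, (1|23)=+1; (−1)^{0·1·11}·(+1)^1·(+1)^0 = +1.
v=19: a=19^1·(≡17), b=19^-1·(≡5) mod 19; (17|19)=+1, (5|19)=+1; (−1)^{1·-1·9}·(+1)^-1·(+1)^1 = -1.
v=7: a=7^1·(≡3), b=7^0·(≡1) mod 7; (3|7)=-1, (1|7)=+1; (−1)^{1·0·3}·(-1)^0·(+1)^1 = +1.
v=5: a=5^2·(≡2), b=5^0·(≡4) mod 5; (2|5)=-1, (4|5)=+1; (−1)^{2·0·2}·(-1)^0·(+1)^2 = +1.
v=2: v_2(a)=-10, v_2(b)=4; units ≡ 5, 5 (mod 8); ε·ε+αω+βω = 0·0+-10·1+4·1 ≡ 0  ⇒  (a,b)_2 = +1.
v=∞: 133 > 0 and 7429 > 0  ⇒  (a,b)_∞ = +1.
v=17: a=17^0·(≡11), b=17^1·(≡14) mod 17; (11|17)=-1, (14|17)=-1; (−1)^{0·1·8}·(-1)^1·(-1)^0 = -1.
Ram(133, 7429) = {17, 19}; no ℚ_17-point on the conic.

[17, 19]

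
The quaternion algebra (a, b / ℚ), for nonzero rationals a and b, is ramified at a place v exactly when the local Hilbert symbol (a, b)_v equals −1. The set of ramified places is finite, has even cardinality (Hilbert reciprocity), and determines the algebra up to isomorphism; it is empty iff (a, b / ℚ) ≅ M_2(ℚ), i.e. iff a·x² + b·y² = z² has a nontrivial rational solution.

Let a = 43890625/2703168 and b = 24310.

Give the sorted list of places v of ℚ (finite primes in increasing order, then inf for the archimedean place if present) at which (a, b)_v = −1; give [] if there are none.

(a, b) ≡ (13, 24310) mod (ℚ^×)²; places V = {2, 3, 5, 11, 13, 17, 19, 53, ∞}.
(a,b)_11: α=0, u≡7; β=1, v≡10 (mod 11); (7|11)=-1, (10|11)=-1; sign (−1)^0·-1^1·-1^0 = -1.
(a,b)_2: α=-6, β=1; u≡5, v≡3 (mod 8); ε(u)ε(v)=0·1, αω(v)=-6·1, βω(u)=1·1; sum ≡ 1  ⇒  -1.
(a,b)_3: α=-2, u≡1; β=0, v≡1 (mod 3); (1|3)=+1, (1|3)=+1; sign (−1)^0·+1^0·+1^-2 = +1.
(a,b)_13: α=-1, u≡12; β=1, v≡11 (mod 13); (12|13)=+1, (11|13)=-1; sign (−1)^0·+1^1·-1^-1 = -1.
(a,b)_17: α=0, u≡13; β=1, v≡2 (mod 17); (13|17)=+1, (2|17)=+1; sign (−1)^0·+1^1·+1^0 = +1.
(a,b)_∞: sgn(13)=+, sgn(24310)=+, so +1.
(a,b)_53: α=2, u≡46; β=0, v≡36 (mod 53); (46|53)=+1, (36|53)=+1; sign (−1)^0·+1^0·+1^2 = +1.
(a,b)_5: α=6, u≡3; β=1, v≡2 (mod 5); (3|5)=-1, (2|5)=-1; sign (−1)^0·-1^1·-1^6 = -1.
(a,b)_19: α=-2, u≡18; β=0, v≡9 (mod 19); (18|19)=-1, (9|19)=+1; sign (−1)^0·-1^0·+1^-2 = +1.
(13, 24310 / ℚ) ramifies at {2, 5, 11, 13}: a division algebra.

[2, 5, 11, 13]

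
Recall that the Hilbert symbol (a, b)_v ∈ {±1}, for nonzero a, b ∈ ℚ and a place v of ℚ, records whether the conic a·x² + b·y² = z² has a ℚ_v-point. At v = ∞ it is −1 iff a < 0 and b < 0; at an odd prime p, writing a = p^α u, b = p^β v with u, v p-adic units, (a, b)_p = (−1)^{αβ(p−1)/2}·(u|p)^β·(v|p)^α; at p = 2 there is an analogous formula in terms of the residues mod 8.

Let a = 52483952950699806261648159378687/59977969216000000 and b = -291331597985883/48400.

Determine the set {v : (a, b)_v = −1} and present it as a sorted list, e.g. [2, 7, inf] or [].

Mod squares: a ≡ 7, b ≡ -63427. Check v ∈ {∞, 2, 3, 5, 7, 11, 13, 17, 19, 23, 29, 41}.
v=2: v_2(a)=-12, v_2(b)=-4; units ≡ 7, 5 (mod 8); ε·ε+αω+βω = 1·0+-12·1+-4·0 ≡ 0  ⇒  (a,b)_2 = +1.
v=∞: 7 > 0 and -63427 < 0  ⇒  (a,b)_∞ = +1.
v=29: a=29^6·(≡9), b=29^2·(≡25) mod 29; (9|29)=+1, (25|29)=+1; (−1)^{6·2·14}·(+1)^2·(+1)^6 = +1.
v=13: a=13^4·(≡11), b=13^1·(≡1) mod 13; (11|13)=-1, (1|13)=+1; (−1)^{4·1·6}·(-1)^1·(+1)^4 = -1.
v=41: a=41^6·(≡3), b=41^3·(≡13) mod 41; (3|41)=-1, (13|41)=-1; (−1)^{6·3·20}·(-1)^3·(-1)^6 = -1.
v=23: a=23^-2·(≡14), b=23^0·(≡10) mod 23; (14|23)=-1, (10|23)=-1; (−1)^{-2·0·11}·(-1)^0·(-1)^-2 = +1.
v=19: a=19^0·(≡6), b=19^2·(≡12) mod 19; (6|19)=+1, (12|19)=-1; (−1)^{0·2·9}·(+1)^2·(-1)^0 = +1.
v=7: a=7^3·(≡1), b=7^1·(≡2) mod 7; (1|7)=+1, (2|7)=+1; (−1)^{3·1·3}·(+1)^1·(+1)^3 = -1.
v=11: a=11^-6·(≡2), b=11^-2·(≡10) mod 11; (2|11)=-1, (10|11)=-1; (−1)^{-6·-2·5}·(-1)^-2·(-1)^-6 = +1.
v=17: a=17^2·(≡7), b=17^1·(≡1) mod 17; (7|17)=-1, (1|17)=+1; (−1)^{2·1·8}·(-1)^1·(+1)^2 = -1.
v=3: a=3^8·(≡1), b=3^2·(≡2) mod 3; (1|3)=+1, (2|3)=-1; (−1)^{8·2·1}·(+1)^2·(-1)^8 = +1.
v=5: a=5^-6·(≡3), b=5^-2·(≡2) mod 5; (3|5)=-1, (2|5)=-1; (−1)^{-6·-2·2}·(-1)^-2·(-1)^-6 = +1.
|Ram(7, -63427)| = 4, even; anisotropic at {7, 13, 17, 41}.

[7, 13, 17, 41]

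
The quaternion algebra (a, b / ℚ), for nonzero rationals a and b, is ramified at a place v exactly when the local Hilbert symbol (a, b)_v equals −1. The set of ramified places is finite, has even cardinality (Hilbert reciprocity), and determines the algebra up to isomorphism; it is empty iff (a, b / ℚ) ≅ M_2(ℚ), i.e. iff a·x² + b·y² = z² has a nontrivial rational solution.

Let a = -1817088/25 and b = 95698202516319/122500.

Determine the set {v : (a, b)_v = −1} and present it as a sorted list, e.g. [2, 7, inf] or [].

[2, 3]

Mod squares: a ≡ -42, b ≡ 39. Check v ∈ {∞, 2, 3, 5, 7, 13, 23, 31}.
v=3: a=3^1·(≡1), b=3^1·(≡1) mod 3; (1|3)=+1, (1|3)=+1; (−1)^{1·1·1}·(+1)^1·(+1)^1 = -1.
v=13: a=13^2·(≡1), b=13^7·(≡12) mod 13; (1|13)=+1, (12|13)=+1; (−1)^{2·7·6}·(+1)^7·(+1)^2 = +1.
v=23: a=23^0·(≡2), b=23^2·(≡13) mod 23; (2|23)=+1, (13|23)=+1; (−1)^{0·2·11}·(+1)^2·(+1)^0 = +1.
v=5: a=5^-2·(≡2), b=5^-4·(≡4) mod 5; (2|5)=-1, (4|5)=+1; (−1)^{-2·-4·2}·(-1)^-4·(+1)^-2 = +1.
v=7: a=7^1·(≡1), b=7^-2·(≡4) mod 7; (1|7)=+1, (4|7)=+1; (−1)^{1·-2·3}·(+1)^-2·(+1)^1 = +1.
v=∞: -42 < 0 and 39 > 0  ⇒  (a,b)_∞ = +1.
v=31: a=31^0·(≡9), b=31^2·(≡20) mod 31; (9|31)=+1, (20|31)=+1; (−1)^{0·2·15}·(+1)^2·(+1)^0 = +1.
v=2: v_2(a)=9, v_2(b)=-2; units ≡ 3, 7 (mod 8); ε·ε+αω+βω = 1·1+9·0+-2·1 ≡ 1  ⇒  (a,b)_2 = -1.
|Ram(-42, 39)| = 2, even; anisotropic at {2, 3}.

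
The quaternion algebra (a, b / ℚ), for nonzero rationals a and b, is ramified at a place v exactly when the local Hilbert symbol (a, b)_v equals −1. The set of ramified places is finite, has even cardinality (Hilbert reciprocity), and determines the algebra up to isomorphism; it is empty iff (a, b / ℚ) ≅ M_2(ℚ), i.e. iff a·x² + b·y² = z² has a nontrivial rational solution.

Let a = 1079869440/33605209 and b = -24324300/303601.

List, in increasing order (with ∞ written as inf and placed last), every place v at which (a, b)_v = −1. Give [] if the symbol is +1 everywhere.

[2, 3, 5, 7]

(a, b) ≡ (390, -3003) mod (ℚ^×)²; places V = {2, 3, 5, 7, 11, 13, 17, 19, 29, 31, ∞}.
(a,b)_13: α=3, u≡3; β=1, v≡10 (mod 13); (3|13)=+1, (10|13)=+1; sign (−1)^0·+1^1·+1^3 = +1.
(a,b)_31: α=-2, u≡2; β=0, v≡2 (mod 31); (2|31)=+1, (2|31)=+1; sign (−1)^0·+1^0·+1^-2 = +1.
(a,b)_29: α=0, u≡4; β=-2, v≡9 (mod 29); (4|29)=+1, (9|29)=+1; sign (−1)^0·+1^-2·+1^0 = +1.
(a,b)_∞: sgn(390)=+, sgn(-3003)=−, so +1.
(a,b)_2: α=15, β=2; u≡3, v≡5 (mod 8); ε(u)ε(v)=1·0, αω(v)=15·1, βω(u)=2·1; sum ≡ 1  ⇒  -1.
(a,b)_5: α=1, u≡2; β=2, v≡3 (mod 5); (2|5)=-1, (3|5)=-1; sign (−1)^0·-1^2·-1^1 = -1.
(a,b)_19: α=0, u≡8; β=-2, v≡14 (mod 19); (8|19)=-1, (14|19)=-1; sign (−1)^0·-1^-2·-1^0 = +1.
(a,b)_17: α=-2, u≡13; β=0, v≡10 (mod 17); (13|17)=+1, (10|17)=-1; sign (−1)^0·+1^0·-1^-2 = +1.
(a,b)_11: α=-2, u≡1; β=1, v≡8 (mod 11); (1|11)=+1, (8|11)=-1; sign (−1)^0·+1^1·-1^-2 = +1.
(a,b)_7: α=0, u≡6; β=1, v≡3 (mod 7); (6|7)=-1, (3|7)=-1; sign (−1)^0·-1^1·-1^0 = -1.
(a,b)_3: α=1, u≡1; β=5, v≡1 (mod 3); (1|3)=+1, (1|3)=+1; sign (−1)^1·+1^5·+1^1 = -1.
Ram(390, -3003) = {2, 3, 5, 7}; no ℚ_2-point on the conic.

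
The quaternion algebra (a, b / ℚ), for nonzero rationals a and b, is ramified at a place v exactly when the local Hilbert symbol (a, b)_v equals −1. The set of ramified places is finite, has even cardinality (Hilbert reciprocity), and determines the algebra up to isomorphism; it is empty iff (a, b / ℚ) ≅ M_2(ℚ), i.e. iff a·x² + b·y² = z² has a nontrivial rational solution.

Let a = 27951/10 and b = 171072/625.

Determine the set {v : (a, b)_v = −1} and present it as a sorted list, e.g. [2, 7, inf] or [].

Mod squares: a ≡ 2310, b ≡ 33. Check v ∈ {∞, 2, 3, 5, 7, 11}.
v=5: a=5^-1·(≡3), b=5^-4·(≡2) mod 5; (3|5)=-1, (2|5)=-1; (−1)^{-1·-4·2}·(-1)^-4·(-1)^-1 = -1.
v=11: a=11^3·(≡1), b=11^1·(≡1) mod 11; (1|11)=+1, (1|11)=+1; (−1)^{3·1·5}·(+1)^1·(+1)^3 = -1.
v=3: a=3^1·(≡2), b=3^5·(≡2) mod 3; (2|3)=-1, (2|3)=-1; (−1)^{1·5·1}·(-1)^5·(-1)^1 = -1.
v=∞: 2310 > 0 and 33 > 0  ⇒  (a,b)_∞ = +1.
v=2: v_2(a)=-1, v_2(b)=6; units ≡ 3, 1 (mod 8); ε·ε+αω+βω = 1·0+-1·0+6·1 ≡ 0  ⇒  (a,b)_2 = +1.
v=7: a=7^1·(≡1), b=7^0·(≡3) mod 7; (1|7)=+1, (3|7)=-1; (−1)^{1·0·3}·(+1)^0·(-1)^1 = -1.
|Ram(2310, 33)| = 4, even; anisotropic at {3, 5, 7, 11}.

[3, 5, 7, 11]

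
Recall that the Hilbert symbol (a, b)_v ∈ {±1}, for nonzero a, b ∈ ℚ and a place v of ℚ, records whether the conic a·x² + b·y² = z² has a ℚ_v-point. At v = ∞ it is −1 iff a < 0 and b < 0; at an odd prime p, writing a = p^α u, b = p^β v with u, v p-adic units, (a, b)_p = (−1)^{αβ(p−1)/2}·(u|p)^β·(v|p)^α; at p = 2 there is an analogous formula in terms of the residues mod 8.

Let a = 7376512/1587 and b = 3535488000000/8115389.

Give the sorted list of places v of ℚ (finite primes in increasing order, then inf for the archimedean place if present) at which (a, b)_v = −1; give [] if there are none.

[3, 31]

(a, b) ≡ (2046, 19778) mod (ℚ^×)²; places V = {2, 3, 5, 11, 13, 23, 29, 31, ∞}.
(a,b)_5: α=0, u≡1; β=6, v≡3 (mod 5); (1|5)=+1, (3|5)=-1; sign (−1)^0·+1^6·-1^0 = +1.
(a,b)_3: α=-1, u≡1; β=4, v≡2 (mod 3); (1|3)=+1, (2|3)=-1; sign (−1)^0·+1^4·-1^-1 = -1.
(a,b)_31: α=1, u≡20; β=1, v≡8 (mod 31); (20|31)=+1, (8|31)=+1; sign (−1)^1·+1^1·+1^1 = -1.
(a,b)_∞: sgn(2046)=+, sgn(19778)=+, so +1.
(a,b)_23: α=-2, u≡7; β=-4, v≡20 (mod 23); (7|23)=-1, (20|23)=-1; sign (−1)^0·-1^-4·-1^-2 = +1.
(a,b)_2: α=7, β=13; u≡7, v≡1 (mod 8); ε(u)ε(v)=1·0, αω(v)=7·0, βω(u)=13·0; sum ≡ 0  ⇒  +1.
(a,b)_11: α=1, u≡7; β=1, v≡3 (mod 11); (7|11)=-1, (3|11)=+1; sign (−1)^1·-1^1·+1^1 = +1.
(a,b)_29: α=0, u≡20; β=-1, v≡15 (mod 29); (20|29)=+1, (15|29)=-1; sign (−1)^0·+1^-1·-1^0 = +1.
(a,b)_13: α=2, u≡7; β=0, v≡11 (mod 13); (7|13)=-1, (11|13)=-1; sign (−1)^0·-1^0·-1^2 = +1.
|Ram(2046, 19778)| = 2, even; anisotropic at {3, 31}.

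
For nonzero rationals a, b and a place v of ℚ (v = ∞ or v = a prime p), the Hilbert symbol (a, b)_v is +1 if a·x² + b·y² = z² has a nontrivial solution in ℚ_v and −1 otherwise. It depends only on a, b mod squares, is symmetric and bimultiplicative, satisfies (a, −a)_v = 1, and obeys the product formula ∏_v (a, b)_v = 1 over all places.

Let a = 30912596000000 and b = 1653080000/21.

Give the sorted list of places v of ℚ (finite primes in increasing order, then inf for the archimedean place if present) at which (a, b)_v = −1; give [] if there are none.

(a, b) ≡ (221, 3003) mod (ℚ^×)²; places V = {2, 3, 5, 7, 11, 13, 17, ∞}.
(a,b)_3: α=0, u≡2; β=-1, v≡2 (mod 3); (2|3)=-1, (2|3)=-1; sign (−1)^0·-1^-1·-1^0 = -1.
(a,b)_7: α=0, u≡1; β=-1, v≡4 (mod 7); (1|7)=+1, (4|7)=+1; sign (−1)^0·+1^-1·+1^0 = +1.
(a,b)_13: α=1, u≡10; β=1, v≡4 (mod 13); (10|13)=+1, (4|13)=+1; sign (−1)^0·+1^1·+1^1 = +1.
(a,b)_11: α=2, u≡1; β=1, v≡9 (mod 11); (1|11)=+1, (9|11)=+1; sign (−1)^0·+1^1·+1^2 = +1.
(a,b)_2: α=8, β=6; u≡5, v≡3 (mod 8); ε(u)ε(v)=0·1, αω(v)=8·1, βω(u)=6·1; sum ≡ 0  ⇒  +1.
(a,b)_17: α=3, u≡1; β=2, v≡11 (mod 17); (1|17)=+1, (11|17)=-1; sign (−1)^0·+1^2·-1^3 = -1.
(a,b)_5: α=6, u≡4; β=4, v≡3 (mod 5); (4|5)=+1, (3|5)=-1; sign (−1)^0·+1^4·-1^6 = +1.
(a,b)_∞: sgn(221)=+, sgn(3003)=+, so +1.
(221, 3003 / ℚ) ramifies at {3, 17}: a division algebra.

[3, 17]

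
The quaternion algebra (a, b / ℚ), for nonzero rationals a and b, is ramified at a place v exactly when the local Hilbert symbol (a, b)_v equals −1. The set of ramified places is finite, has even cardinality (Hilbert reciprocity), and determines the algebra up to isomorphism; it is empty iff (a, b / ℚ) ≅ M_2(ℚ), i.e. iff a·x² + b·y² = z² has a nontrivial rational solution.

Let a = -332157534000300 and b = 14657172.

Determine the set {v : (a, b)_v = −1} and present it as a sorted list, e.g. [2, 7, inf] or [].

[]

Mod squares: a ≡ -123, b ≡ 3813. Check v ∈ {∞, 2, 3, 5, 19, 31, 41}.
v=5: a=5^2·(≡3), b=5^0·(≡2) mod 5; (3|5)=-1, (2|5)=-1; (−1)^{2·0·2}·(-1)^0·(-1)^2 = +1.
v=2: v_2(a)=2, v_2(b)=2; units ≡ 5, 5 (mod 8); ε·ε+αω+βω = 0·0+2·1+2·1 ≡ 0  ⇒  (a,b)_2 = +1.
v=∞: -123 < 0 and 3813 > 0  ⇒  (a,b)_∞ = +1.
v=41: a=41^1·(≡6), b=41^1·(≡13) mod 41; (6|41)=-1, (13|41)=-1; (−1)^{1·1·20}·(-1)^1·(-1)^1 = +1.
v=3: a=3^5·(≡1), b=3^1·(≡2) mod 3; (1|3)=+1, (2|3)=-1; (−1)^{5·1·1}·(+1)^1·(-1)^5 = +1.
v=19: a=19^2·(≡2), b=19^0·(≡2) mod 19; (2|19)=-1, (2|19)=-1; (−1)^{2·0·9}·(-1)^0·(-1)^2 = +1.
v=31: a=31^4·(≡25), b=31^3·(≡27) mod 31; (25|31)=+1, (27|31)=-1; (−1)^{4·3·15}·(+1)^3·(-1)^4 = +1.
Ram(a, b) = ∅: the form -123·x² + 3813·y² − z² is isotropic over every ℚ_v, so by Hasse–Minkowski it is isotropic over ℚ.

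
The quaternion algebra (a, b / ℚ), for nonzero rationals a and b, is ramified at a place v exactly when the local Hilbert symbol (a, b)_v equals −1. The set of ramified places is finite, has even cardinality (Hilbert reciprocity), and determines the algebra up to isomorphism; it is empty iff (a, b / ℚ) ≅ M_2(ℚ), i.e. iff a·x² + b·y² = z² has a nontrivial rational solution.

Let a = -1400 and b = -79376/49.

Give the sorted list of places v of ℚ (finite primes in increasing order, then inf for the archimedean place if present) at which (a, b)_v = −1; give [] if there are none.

Mod squares: a ≡ -14, b ≡ -41. Check v ∈ {∞, 2, 5, 7, 11, 41}.
v=2: v_2(a)=3, v_2(b)=4; units ≡ 1, 7 (mod 8); ε·ε+αω+βω = 0·1+3·0+4·0 ≡ 0  ⇒  (a,b)_2 = +1.
v=11: a=11^0·(≡8), b=11^2·(≡3) mod 11; (8|11)=-1, (3|11)=+1; (−1)^{0·2·5}·(-1)^2·(+1)^0 = +1.
v=5: a=5^2·(≡4), b=5^0·(≡1) mod 5; (4|5)=+1, (1|5)=+1; (−1)^{2·0·2}·(+1)^0·(+1)^2 = +1.
v=∞: -14 < 0 and -41 < 0  ⇒  (a,b)_∞ = -1.
v=41: a=41^0·(≡35), b=41^1·(≡4) mod 41; (35|41)=-1, (4|41)=+1; (−1)^{0·1·20}·(-1)^1·(+1)^0 = -1.
v=7: a=7^1·(≡3), b=7^-2·(≡4) mod 7; (3|7)=-1, (4|7)=+1; (−1)^{1·-2·3}·(-1)^-2·(+1)^1 = +1.
|Ram(-14, -41)| = 2, even; anisotropic at {41, ∞}.

[41, inf]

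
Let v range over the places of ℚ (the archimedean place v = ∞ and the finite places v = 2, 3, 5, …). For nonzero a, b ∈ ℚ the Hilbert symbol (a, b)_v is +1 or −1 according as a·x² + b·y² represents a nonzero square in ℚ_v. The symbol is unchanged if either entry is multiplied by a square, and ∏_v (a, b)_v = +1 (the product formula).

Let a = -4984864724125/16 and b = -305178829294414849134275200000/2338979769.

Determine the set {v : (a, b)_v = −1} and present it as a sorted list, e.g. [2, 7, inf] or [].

(a, b) ≡ (-1714765, -1705) mod (ℚ^×)²; places V = {2, 3, 5, 7, 11, 13, 23, 31, 37, 47, ∞}.
(a,b)_7: α=0, u≡4; β=-6, v≡6 (mod 7); (4|7)=+1, (6|7)=-1; sign (−1)^0·+1^-6·-1^0 = +1.
(a,b)_31: α=3, u≡7; β=5, v≡28 (mod 31); (7|31)=+1, (28|31)=+1; sign (−1)^1·+1^5·+1^3 = -1.
(a,b)_2: α=-4, β=10; u≡3, v≡7 (mod 8); ε(u)ε(v)=1·1, αω(v)=-4·0, βω(u)=10·1; sum ≡ 1  ⇒  -1.
(a,b)_13: α=1, u≡8; β=4, v≡7 (mod 13); (8|13)=-1, (7|13)=-1; sign (−1)^0·-1^4·-1^1 = -1.
(a,b)_23: α=1, u≡22; β=2, v≡7 (mod 23); (22|23)=-1, (7|23)=-1; sign (−1)^0·-1^2·-1^1 = -1.
(a,b)_∞: sgn(-1714765)=−, sgn(-1705)=−, so -1.
(a,b)_11: α=2, u≡5; β=5, v≡6 (mod 11); (5|11)=+1, (6|11)=-1; sign (−1)^0·+1^5·-1^2 = +1.
(a,b)_47: α=0, u≡29; β=-2, v≡16 (mod 47); (29|47)=-1, (16|47)=+1; sign (−1)^0·-1^-2·+1^0 = +1.
(a,b)_37: α=1, u≡9; β=2, v≡26 (mod 37); (9|37)=+1, (26|37)=+1; sign (−1)^0·+1^2·+1^1 = +1.
(a,b)_3: α=0, u≡2; β=-2, v≡2 (mod 3); (2|3)=-1, (2|3)=-1; sign (−1)^0·-1^-2·-1^0 = +1.
(a,b)_5: α=3, u≡2; β=5, v≡4 (mod 5); (2|5)=-1, (4|5)=+1; sign (−1)^0·-1^5·+1^3 = -1.
(-1714765, -1705 / ℚ) ramifies at {2, 5, 13, 23, 31, ∞}: a division algebra.

[2, 5, 13, 23, 31, inf]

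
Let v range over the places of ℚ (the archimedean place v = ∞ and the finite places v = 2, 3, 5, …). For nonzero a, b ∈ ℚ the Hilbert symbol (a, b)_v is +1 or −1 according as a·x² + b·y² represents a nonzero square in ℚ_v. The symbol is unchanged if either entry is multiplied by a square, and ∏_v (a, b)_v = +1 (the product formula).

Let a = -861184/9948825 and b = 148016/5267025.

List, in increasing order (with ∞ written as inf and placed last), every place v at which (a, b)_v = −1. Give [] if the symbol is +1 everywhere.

(a, b) ≡ (-17, 11) mod (ℚ^×)²; places V = {2, 3, 5, 11, 17, 29, ∞}.
(a,b)_29: α=2, u≡19; β=2, v≡11 (mod 29); (19|29)=-1, (11|29)=-1; sign (−1)^0·-1^2·-1^2 = +1.
(a,b)_5: α=-2, u≡2; β=-2, v≡1 (mod 5); (2|5)=-1, (1|5)=+1; sign (−1)^0·-1^-2·+1^-2 = +1.
(a,b)_2: α=10, β=4; u≡7, v≡3 (mod 8); ε(u)ε(v)=1·1, αω(v)=10·1, βω(u)=4·0; sum ≡ 1  ⇒  -1.
(a,b)_3: α=-4, u≡1; β=-6, v≡2 (mod 3); (1|3)=+1, (2|3)=-1; sign (−1)^0·+1^-6·-1^-4 = +1.
(a,b)_∞: sgn(-17)=−, sgn(11)=+, so +1.
(a,b)_11: α=0, u≡4; β=1, v≡5 (mod 11); (4|11)=+1, (5|11)=+1; sign (−1)^0·+1^1·+1^0 = +1.
(a,b)_17: α=-3, u≡1; β=-2, v≡14 (mod 17); (1|17)=+1, (14|17)=-1; sign (−1)^0·+1^-2·-1^-3 = -1.
|Ram(-17, 11)| = 2, even; anisotropic at {2, 17}.

[2, 17]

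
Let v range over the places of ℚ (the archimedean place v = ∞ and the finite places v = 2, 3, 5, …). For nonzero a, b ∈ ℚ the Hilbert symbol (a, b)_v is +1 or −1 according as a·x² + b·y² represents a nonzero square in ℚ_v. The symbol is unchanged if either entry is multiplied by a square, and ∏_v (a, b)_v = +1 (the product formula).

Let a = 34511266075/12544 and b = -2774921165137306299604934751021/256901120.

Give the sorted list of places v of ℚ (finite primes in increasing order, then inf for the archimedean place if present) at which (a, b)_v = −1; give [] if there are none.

[2, 5, 11, 13]

Mod squares: a ≡ 187, b ≡ -1105. Check v ∈ {∞, 2, 3, 5, 7, 11, 13, 17, 19}.
v=7: a=7^-2·(≡5), b=7^-2·(≡1) mod 7; (5|7)=-1, (1|7)=+1; (−1)^{-2·-2·3}·(-1)^-2·(+1)^-2 = +1.
v=13: a=13^2·(≡5), b=13^3·(≡6) mod 13; (5|13)=-1, (6|13)=-1; (−1)^{2·3·6}·(-1)^3·(-1)^2 = -1.
v=17: a=17^1·(≡12), b=17^5·(≡3) mod 17; (12|17)=-1, (3|17)=-1; (−1)^{1·5·8}·(-1)^5·(-1)^1 = +1.
v=11: a=11^3·(≡8), b=11^10·(≡2) mod 11; (8|11)=-1, (2|11)=-1; (−1)^{3·10·5}·(-1)^10·(-1)^3 = -1.
v=19: a=19^2·(≡6), b=19^6·(≡9) mod 19; (6|19)=+1, (9|19)=+1; (−1)^{2·6·9}·(+1)^6·(+1)^2 = +1.
v=2: v_2(a)=-8, v_2(b)=-20; units ≡ 3, 7 (mod 8); ε·ε+αω+βω = 1·1+-8·0+-20·1 ≡ 1  ⇒  (a,b)_2 = -1.
v=5: a=5^2·(≡2), b=5^-1·(≡1) mod 5; (2|5)=-1, (1|5)=+1; (−1)^{2·-1·2}·(-1)^-1·(+1)^2 = -1.
v=∞: 187 > 0 and -1105 < 0  ⇒  (a,b)_∞ = +1.
v=3: a=3^0·(≡1), b=3^6·(≡2) mod 3; (1|3)=+1, (2|3)=-1; (−1)^{0·6·1}·(+1)^6·(-1)^0 = +1.
|Ram(187, -1105)| = 4, even; anisotropic at {2, 5, 11, 13}.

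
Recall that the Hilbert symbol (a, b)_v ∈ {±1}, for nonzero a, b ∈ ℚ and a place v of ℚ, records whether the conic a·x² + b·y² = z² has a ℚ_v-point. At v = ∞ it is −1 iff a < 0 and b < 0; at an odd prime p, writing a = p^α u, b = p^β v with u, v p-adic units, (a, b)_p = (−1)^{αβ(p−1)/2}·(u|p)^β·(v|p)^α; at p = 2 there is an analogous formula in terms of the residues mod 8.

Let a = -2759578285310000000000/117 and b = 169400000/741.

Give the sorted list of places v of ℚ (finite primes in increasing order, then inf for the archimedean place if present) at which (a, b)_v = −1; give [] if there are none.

(a, b) ≡ (-143, 25935) mod (ℚ^×)²; places V = {2, 3, 5, 7, 11, 13, 17, 19, ∞}.
(a,b)_17: α=2, u≡11; β=0, v≡10 (mod 17); (11|17)=-1, (10|17)=-1; sign (−1)^0·-1^0·-1^2 = +1.
(a,b)_2: α=10, β=6; u≡1, v≡7 (mod 8); ε(u)ε(v)=0·1, αω(v)=10·0, βω(u)=6·0; sum ≡ 0  ⇒  +1.
(a,b)_19: α=0, u≡11; β=-1, v≡9 (mod 19); (11|19)=+1, (9|19)=+1; sign (−1)^0·+1^-1·+1^0 = +1.
(a,b)_5: α=10, u≡3; β=5, v≡3 (mod 5); (3|5)=-1, (3|5)=-1; sign (−1)^0·-1^5·-1^10 = -1.
(a,b)_7: α=2, u≡2; β=1, v≡1 (mod 7); (2|7)=+1, (1|7)=+1; sign (−1)^0·+1^1·+1^2 = +1.
(a,b)_∞: sgn(-143)=−, sgn(25935)=+, so +1.
(a,b)_3: α=-2, u≡1; β=-1, v≡2 (mod 3); (1|3)=+1, (2|3)=-1; sign (−1)^0·+1^-1·-1^-2 = +1.
(a,b)_11: α=7, u≡1; β=2, v≡2 (mod 11); (1|11)=+1, (2|11)=-1; sign (−1)^0·+1^2·-1^7 = -1.
(a,b)_13: α=-1, u≡6; β=-1, v≡11 (mod 13); (6|13)=-1, (11|13)=-1; sign (−1)^0·-1^-1·-1^-1 = +1.
(-143, 25935 / ℚ) ramifies at {5, 11}: a division algebra.

[5, 11]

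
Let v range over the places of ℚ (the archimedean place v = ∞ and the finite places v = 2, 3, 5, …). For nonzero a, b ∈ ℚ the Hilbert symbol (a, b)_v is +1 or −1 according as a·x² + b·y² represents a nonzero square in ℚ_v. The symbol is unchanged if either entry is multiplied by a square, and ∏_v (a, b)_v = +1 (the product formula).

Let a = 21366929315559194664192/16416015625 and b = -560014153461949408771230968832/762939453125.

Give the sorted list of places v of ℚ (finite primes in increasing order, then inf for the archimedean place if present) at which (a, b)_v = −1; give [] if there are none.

[5, 29]

(a, b) ≡ (493, -96135) mod (ℚ^×)²; places V = {2, 3, 5, 7, 13, 17, 29, 31, 41, ∞}.
(a,b)_41: α=-2, u≡21; β=0, v≡8 (mod 41); (21|41)=+1, (8|41)=+1; sign (−1)^0·+1^0·+1^-2 = +1.
(a,b)_∞: sgn(493)=+, sgn(-96135)=−, so +1.
(a,b)_2: α=8, β=10; u≡5, v≡1 (mod 8); ε(u)ε(v)=0·0, αω(v)=8·0, βω(u)=10·1; sum ≡ 0  ⇒  +1.
(a,b)_29: α=1, u≡14; β=1, v≡25 (mod 29); (14|29)=-1, (25|29)=+1; sign (−1)^0·-1^1·+1^1 = -1.
(a,b)_5: α=-10, u≡2; β=-17, v≡3 (mod 5); (2|5)=-1, (3|5)=-1; sign (−1)^0·-1^-17·-1^-10 = -1.
(a,b)_3: α=16, u≡1; β=13, v≡1 (mod 3); (1|3)=+1, (1|3)=+1; sign (−1)^0·+1^13·+1^16 = +1.
(a,b)_17: α=5, u≡12; β=7, v≡12 (mod 17); (12|17)=-1, (12|17)=-1; sign (−1)^0·-1^7·-1^5 = +1.
(a,b)_31: α=2, u≡5; β=4, v≡12 (mod 31); (5|31)=+1, (12|31)=-1; sign (−1)^0·+1^4·-1^2 = +1.
(a,b)_13: α=0, u≡10; β=1, v≡2 (mod 13); (10|13)=+1, (2|13)=-1; sign (−1)^0·+1^1·-1^0 = +1.
(a,b)_7: α=2, u≡3; β=4, v≡3 (mod 7); (3|7)=-1, (3|7)=-1; sign (−1)^0·-1^4·-1^2 = +1.
Ram(493, -96135) = {5, 29}; no ℚ_5-point on the conic.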